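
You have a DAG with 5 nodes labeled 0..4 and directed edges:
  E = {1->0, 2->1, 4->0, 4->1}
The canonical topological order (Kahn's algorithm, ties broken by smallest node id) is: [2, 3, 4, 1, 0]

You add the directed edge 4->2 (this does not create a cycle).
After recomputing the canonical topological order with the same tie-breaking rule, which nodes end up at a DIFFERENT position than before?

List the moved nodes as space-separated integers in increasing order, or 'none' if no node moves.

Answer: 2 3 4

Derivation:
Old toposort: [2, 3, 4, 1, 0]
Added edge 4->2
Recompute Kahn (smallest-id tiebreak):
  initial in-degrees: [2, 2, 1, 0, 0]
  ready (indeg=0): [3, 4]
  pop 3: no out-edges | ready=[4] | order so far=[3]
  pop 4: indeg[0]->1; indeg[1]->1; indeg[2]->0 | ready=[2] | order so far=[3, 4]
  pop 2: indeg[1]->0 | ready=[1] | order so far=[3, 4, 2]
  pop 1: indeg[0]->0 | ready=[0] | order so far=[3, 4, 2, 1]
  pop 0: no out-edges | ready=[] | order so far=[3, 4, 2, 1, 0]
New canonical toposort: [3, 4, 2, 1, 0]
Compare positions:
  Node 0: index 4 -> 4 (same)
  Node 1: index 3 -> 3 (same)
  Node 2: index 0 -> 2 (moved)
  Node 3: index 1 -> 0 (moved)
  Node 4: index 2 -> 1 (moved)
Nodes that changed position: 2 3 4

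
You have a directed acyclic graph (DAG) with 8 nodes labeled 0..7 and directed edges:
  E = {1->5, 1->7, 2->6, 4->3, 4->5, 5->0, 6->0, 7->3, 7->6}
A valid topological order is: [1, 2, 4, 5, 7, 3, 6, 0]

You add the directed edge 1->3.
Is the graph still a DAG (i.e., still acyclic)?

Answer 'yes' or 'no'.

Answer: yes

Derivation:
Given toposort: [1, 2, 4, 5, 7, 3, 6, 0]
Position of 1: index 0; position of 3: index 5
New edge 1->3: forward
Forward edge: respects the existing order. Still a DAG, same toposort still valid.
Still a DAG? yes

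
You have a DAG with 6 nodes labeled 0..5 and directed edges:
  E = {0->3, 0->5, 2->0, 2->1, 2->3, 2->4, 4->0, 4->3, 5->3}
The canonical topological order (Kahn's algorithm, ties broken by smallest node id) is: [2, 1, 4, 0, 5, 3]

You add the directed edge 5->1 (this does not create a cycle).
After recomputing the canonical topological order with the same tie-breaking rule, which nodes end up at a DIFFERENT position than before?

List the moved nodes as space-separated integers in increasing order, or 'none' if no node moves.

Answer: 0 1 4 5

Derivation:
Old toposort: [2, 1, 4, 0, 5, 3]
Added edge 5->1
Recompute Kahn (smallest-id tiebreak):
  initial in-degrees: [2, 2, 0, 4, 1, 1]
  ready (indeg=0): [2]
  pop 2: indeg[0]->1; indeg[1]->1; indeg[3]->3; indeg[4]->0 | ready=[4] | order so far=[2]
  pop 4: indeg[0]->0; indeg[3]->2 | ready=[0] | order so far=[2, 4]
  pop 0: indeg[3]->1; indeg[5]->0 | ready=[5] | order so far=[2, 4, 0]
  pop 5: indeg[1]->0; indeg[3]->0 | ready=[1, 3] | order so far=[2, 4, 0, 5]
  pop 1: no out-edges | ready=[3] | order so far=[2, 4, 0, 5, 1]
  pop 3: no out-edges | ready=[] | order so far=[2, 4, 0, 5, 1, 3]
New canonical toposort: [2, 4, 0, 5, 1, 3]
Compare positions:
  Node 0: index 3 -> 2 (moved)
  Node 1: index 1 -> 4 (moved)
  Node 2: index 0 -> 0 (same)
  Node 3: index 5 -> 5 (same)
  Node 4: index 2 -> 1 (moved)
  Node 5: index 4 -> 3 (moved)
Nodes that changed position: 0 1 4 5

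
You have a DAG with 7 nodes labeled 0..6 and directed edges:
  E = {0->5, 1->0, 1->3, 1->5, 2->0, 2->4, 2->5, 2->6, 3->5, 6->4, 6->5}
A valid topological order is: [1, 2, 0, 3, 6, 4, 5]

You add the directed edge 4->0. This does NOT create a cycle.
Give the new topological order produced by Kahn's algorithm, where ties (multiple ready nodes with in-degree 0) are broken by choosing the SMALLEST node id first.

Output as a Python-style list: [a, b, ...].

Answer: [1, 2, 3, 6, 4, 0, 5]

Derivation:
Old toposort: [1, 2, 0, 3, 6, 4, 5]
Added edge: 4->0
Position of 4 (5) > position of 0 (2). Must reorder: 4 must now come before 0.
Run Kahn's algorithm (break ties by smallest node id):
  initial in-degrees: [3, 0, 0, 1, 2, 5, 1]
  ready (indeg=0): [1, 2]
  pop 1: indeg[0]->2; indeg[3]->0; indeg[5]->4 | ready=[2, 3] | order so far=[1]
  pop 2: indeg[0]->1; indeg[4]->1; indeg[5]->3; indeg[6]->0 | ready=[3, 6] | order so far=[1, 2]
  pop 3: indeg[5]->2 | ready=[6] | order so far=[1, 2, 3]
  pop 6: indeg[4]->0; indeg[5]->1 | ready=[4] | order so far=[1, 2, 3, 6]
  pop 4: indeg[0]->0 | ready=[0] | order so far=[1, 2, 3, 6, 4]
  pop 0: indeg[5]->0 | ready=[5] | order so far=[1, 2, 3, 6, 4, 0]
  pop 5: no out-edges | ready=[] | order so far=[1, 2, 3, 6, 4, 0, 5]
  Result: [1, 2, 3, 6, 4, 0, 5]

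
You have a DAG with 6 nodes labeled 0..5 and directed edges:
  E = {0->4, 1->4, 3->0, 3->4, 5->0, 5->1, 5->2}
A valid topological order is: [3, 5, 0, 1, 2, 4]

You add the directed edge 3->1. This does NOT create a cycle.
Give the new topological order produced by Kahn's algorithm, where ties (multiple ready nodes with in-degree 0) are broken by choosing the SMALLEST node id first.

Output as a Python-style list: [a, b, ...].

Old toposort: [3, 5, 0, 1, 2, 4]
Added edge: 3->1
Position of 3 (0) < position of 1 (3). Old order still valid.
Run Kahn's algorithm (break ties by smallest node id):
  initial in-degrees: [2, 2, 1, 0, 3, 0]
  ready (indeg=0): [3, 5]
  pop 3: indeg[0]->1; indeg[1]->1; indeg[4]->2 | ready=[5] | order so far=[3]
  pop 5: indeg[0]->0; indeg[1]->0; indeg[2]->0 | ready=[0, 1, 2] | order so far=[3, 5]
  pop 0: indeg[4]->1 | ready=[1, 2] | order so far=[3, 5, 0]
  pop 1: indeg[4]->0 | ready=[2, 4] | order so far=[3, 5, 0, 1]
  pop 2: no out-edges | ready=[4] | order so far=[3, 5, 0, 1, 2]
  pop 4: no out-edges | ready=[] | order so far=[3, 5, 0, 1, 2, 4]
  Result: [3, 5, 0, 1, 2, 4]

Answer: [3, 5, 0, 1, 2, 4]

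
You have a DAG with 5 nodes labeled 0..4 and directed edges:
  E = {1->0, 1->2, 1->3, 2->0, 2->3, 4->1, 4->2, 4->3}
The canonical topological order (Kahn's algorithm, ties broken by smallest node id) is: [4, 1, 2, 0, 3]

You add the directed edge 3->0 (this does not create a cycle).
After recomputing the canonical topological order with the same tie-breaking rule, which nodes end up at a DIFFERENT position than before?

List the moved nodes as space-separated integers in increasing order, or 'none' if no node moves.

Answer: 0 3

Derivation:
Old toposort: [4, 1, 2, 0, 3]
Added edge 3->0
Recompute Kahn (smallest-id tiebreak):
  initial in-degrees: [3, 1, 2, 3, 0]
  ready (indeg=0): [4]
  pop 4: indeg[1]->0; indeg[2]->1; indeg[3]->2 | ready=[1] | order so far=[4]
  pop 1: indeg[0]->2; indeg[2]->0; indeg[3]->1 | ready=[2] | order so far=[4, 1]
  pop 2: indeg[0]->1; indeg[3]->0 | ready=[3] | order so far=[4, 1, 2]
  pop 3: indeg[0]->0 | ready=[0] | order so far=[4, 1, 2, 3]
  pop 0: no out-edges | ready=[] | order so far=[4, 1, 2, 3, 0]
New canonical toposort: [4, 1, 2, 3, 0]
Compare positions:
  Node 0: index 3 -> 4 (moved)
  Node 1: index 1 -> 1 (same)
  Node 2: index 2 -> 2 (same)
  Node 3: index 4 -> 3 (moved)
  Node 4: index 0 -> 0 (same)
Nodes that changed position: 0 3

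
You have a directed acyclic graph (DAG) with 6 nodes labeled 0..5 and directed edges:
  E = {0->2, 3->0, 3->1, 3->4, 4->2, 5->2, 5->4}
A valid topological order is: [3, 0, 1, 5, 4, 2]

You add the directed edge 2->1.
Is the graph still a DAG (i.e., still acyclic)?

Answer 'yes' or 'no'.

Given toposort: [3, 0, 1, 5, 4, 2]
Position of 2: index 5; position of 1: index 2
New edge 2->1: backward (u after v in old order)
Backward edge: old toposort is now invalid. Check if this creates a cycle.
Does 1 already reach 2? Reachable from 1: [1]. NO -> still a DAG (reorder needed).
Still a DAG? yes

Answer: yes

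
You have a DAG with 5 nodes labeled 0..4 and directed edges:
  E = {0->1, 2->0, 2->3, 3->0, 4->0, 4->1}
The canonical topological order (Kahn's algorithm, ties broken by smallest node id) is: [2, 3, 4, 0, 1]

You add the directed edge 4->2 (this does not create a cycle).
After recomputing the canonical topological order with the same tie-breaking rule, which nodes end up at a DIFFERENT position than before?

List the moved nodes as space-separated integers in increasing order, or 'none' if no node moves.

Old toposort: [2, 3, 4, 0, 1]
Added edge 4->2
Recompute Kahn (smallest-id tiebreak):
  initial in-degrees: [3, 2, 1, 1, 0]
  ready (indeg=0): [4]
  pop 4: indeg[0]->2; indeg[1]->1; indeg[2]->0 | ready=[2] | order so far=[4]
  pop 2: indeg[0]->1; indeg[3]->0 | ready=[3] | order so far=[4, 2]
  pop 3: indeg[0]->0 | ready=[0] | order so far=[4, 2, 3]
  pop 0: indeg[1]->0 | ready=[1] | order so far=[4, 2, 3, 0]
  pop 1: no out-edges | ready=[] | order so far=[4, 2, 3, 0, 1]
New canonical toposort: [4, 2, 3, 0, 1]
Compare positions:
  Node 0: index 3 -> 3 (same)
  Node 1: index 4 -> 4 (same)
  Node 2: index 0 -> 1 (moved)
  Node 3: index 1 -> 2 (moved)
  Node 4: index 2 -> 0 (moved)
Nodes that changed position: 2 3 4

Answer: 2 3 4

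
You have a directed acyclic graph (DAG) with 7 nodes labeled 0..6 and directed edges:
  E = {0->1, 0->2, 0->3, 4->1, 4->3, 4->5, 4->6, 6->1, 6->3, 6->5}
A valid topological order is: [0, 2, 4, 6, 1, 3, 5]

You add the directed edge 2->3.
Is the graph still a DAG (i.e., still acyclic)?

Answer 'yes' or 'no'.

Answer: yes

Derivation:
Given toposort: [0, 2, 4, 6, 1, 3, 5]
Position of 2: index 1; position of 3: index 5
New edge 2->3: forward
Forward edge: respects the existing order. Still a DAG, same toposort still valid.
Still a DAG? yes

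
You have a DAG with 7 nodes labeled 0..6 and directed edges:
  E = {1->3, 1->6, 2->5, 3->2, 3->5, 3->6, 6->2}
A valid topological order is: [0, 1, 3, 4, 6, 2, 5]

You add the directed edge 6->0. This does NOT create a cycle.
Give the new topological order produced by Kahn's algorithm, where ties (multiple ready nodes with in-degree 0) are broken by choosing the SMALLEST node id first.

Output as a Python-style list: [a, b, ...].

Answer: [1, 3, 4, 6, 0, 2, 5]

Derivation:
Old toposort: [0, 1, 3, 4, 6, 2, 5]
Added edge: 6->0
Position of 6 (4) > position of 0 (0). Must reorder: 6 must now come before 0.
Run Kahn's algorithm (break ties by smallest node id):
  initial in-degrees: [1, 0, 2, 1, 0, 2, 2]
  ready (indeg=0): [1, 4]
  pop 1: indeg[3]->0; indeg[6]->1 | ready=[3, 4] | order so far=[1]
  pop 3: indeg[2]->1; indeg[5]->1; indeg[6]->0 | ready=[4, 6] | order so far=[1, 3]
  pop 4: no out-edges | ready=[6] | order so far=[1, 3, 4]
  pop 6: indeg[0]->0; indeg[2]->0 | ready=[0, 2] | order so far=[1, 3, 4, 6]
  pop 0: no out-edges | ready=[2] | order so far=[1, 3, 4, 6, 0]
  pop 2: indeg[5]->0 | ready=[5] | order so far=[1, 3, 4, 6, 0, 2]
  pop 5: no out-edges | ready=[] | order so far=[1, 3, 4, 6, 0, 2, 5]
  Result: [1, 3, 4, 6, 0, 2, 5]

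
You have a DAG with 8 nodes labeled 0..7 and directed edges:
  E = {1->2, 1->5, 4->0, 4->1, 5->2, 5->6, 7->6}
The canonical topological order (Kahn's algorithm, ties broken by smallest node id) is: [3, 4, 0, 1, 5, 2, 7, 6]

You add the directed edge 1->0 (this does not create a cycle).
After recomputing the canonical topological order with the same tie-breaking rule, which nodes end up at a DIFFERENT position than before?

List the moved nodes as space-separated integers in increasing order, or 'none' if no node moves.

Old toposort: [3, 4, 0, 1, 5, 2, 7, 6]
Added edge 1->0
Recompute Kahn (smallest-id tiebreak):
  initial in-degrees: [2, 1, 2, 0, 0, 1, 2, 0]
  ready (indeg=0): [3, 4, 7]
  pop 3: no out-edges | ready=[4, 7] | order so far=[3]
  pop 4: indeg[0]->1; indeg[1]->0 | ready=[1, 7] | order so far=[3, 4]
  pop 1: indeg[0]->0; indeg[2]->1; indeg[5]->0 | ready=[0, 5, 7] | order so far=[3, 4, 1]
  pop 0: no out-edges | ready=[5, 7] | order so far=[3, 4, 1, 0]
  pop 5: indeg[2]->0; indeg[6]->1 | ready=[2, 7] | order so far=[3, 4, 1, 0, 5]
  pop 2: no out-edges | ready=[7] | order so far=[3, 4, 1, 0, 5, 2]
  pop 7: indeg[6]->0 | ready=[6] | order so far=[3, 4, 1, 0, 5, 2, 7]
  pop 6: no out-edges | ready=[] | order so far=[3, 4, 1, 0, 5, 2, 7, 6]
New canonical toposort: [3, 4, 1, 0, 5, 2, 7, 6]
Compare positions:
  Node 0: index 2 -> 3 (moved)
  Node 1: index 3 -> 2 (moved)
  Node 2: index 5 -> 5 (same)
  Node 3: index 0 -> 0 (same)
  Node 4: index 1 -> 1 (same)
  Node 5: index 4 -> 4 (same)
  Node 6: index 7 -> 7 (same)
  Node 7: index 6 -> 6 (same)
Nodes that changed position: 0 1

Answer: 0 1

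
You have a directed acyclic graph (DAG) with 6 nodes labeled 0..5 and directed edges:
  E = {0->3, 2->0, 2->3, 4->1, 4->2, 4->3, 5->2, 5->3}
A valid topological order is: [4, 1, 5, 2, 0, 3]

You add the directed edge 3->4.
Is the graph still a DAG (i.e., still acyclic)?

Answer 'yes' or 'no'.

Given toposort: [4, 1, 5, 2, 0, 3]
Position of 3: index 5; position of 4: index 0
New edge 3->4: backward (u after v in old order)
Backward edge: old toposort is now invalid. Check if this creates a cycle.
Does 4 already reach 3? Reachable from 4: [0, 1, 2, 3, 4]. YES -> cycle!
Still a DAG? no

Answer: no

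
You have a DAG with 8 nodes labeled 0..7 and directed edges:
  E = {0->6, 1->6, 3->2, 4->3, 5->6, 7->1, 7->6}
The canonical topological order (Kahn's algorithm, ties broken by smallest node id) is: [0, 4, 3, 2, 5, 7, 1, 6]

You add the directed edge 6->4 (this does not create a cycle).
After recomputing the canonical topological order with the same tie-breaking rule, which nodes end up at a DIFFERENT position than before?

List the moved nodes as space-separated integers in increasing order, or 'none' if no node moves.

Old toposort: [0, 4, 3, 2, 5, 7, 1, 6]
Added edge 6->4
Recompute Kahn (smallest-id tiebreak):
  initial in-degrees: [0, 1, 1, 1, 1, 0, 4, 0]
  ready (indeg=0): [0, 5, 7]
  pop 0: indeg[6]->3 | ready=[5, 7] | order so far=[0]
  pop 5: indeg[6]->2 | ready=[7] | order so far=[0, 5]
  pop 7: indeg[1]->0; indeg[6]->1 | ready=[1] | order so far=[0, 5, 7]
  pop 1: indeg[6]->0 | ready=[6] | order so far=[0, 5, 7, 1]
  pop 6: indeg[4]->0 | ready=[4] | order so far=[0, 5, 7, 1, 6]
  pop 4: indeg[3]->0 | ready=[3] | order so far=[0, 5, 7, 1, 6, 4]
  pop 3: indeg[2]->0 | ready=[2] | order so far=[0, 5, 7, 1, 6, 4, 3]
  pop 2: no out-edges | ready=[] | order so far=[0, 5, 7, 1, 6, 4, 3, 2]
New canonical toposort: [0, 5, 7, 1, 6, 4, 3, 2]
Compare positions:
  Node 0: index 0 -> 0 (same)
  Node 1: index 6 -> 3 (moved)
  Node 2: index 3 -> 7 (moved)
  Node 3: index 2 -> 6 (moved)
  Node 4: index 1 -> 5 (moved)
  Node 5: index 4 -> 1 (moved)
  Node 6: index 7 -> 4 (moved)
  Node 7: index 5 -> 2 (moved)
Nodes that changed position: 1 2 3 4 5 6 7

Answer: 1 2 3 4 5 6 7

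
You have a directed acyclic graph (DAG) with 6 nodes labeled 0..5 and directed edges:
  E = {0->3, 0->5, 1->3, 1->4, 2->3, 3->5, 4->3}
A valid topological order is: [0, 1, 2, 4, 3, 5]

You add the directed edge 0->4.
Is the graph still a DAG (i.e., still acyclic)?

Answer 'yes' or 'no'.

Answer: yes

Derivation:
Given toposort: [0, 1, 2, 4, 3, 5]
Position of 0: index 0; position of 4: index 3
New edge 0->4: forward
Forward edge: respects the existing order. Still a DAG, same toposort still valid.
Still a DAG? yes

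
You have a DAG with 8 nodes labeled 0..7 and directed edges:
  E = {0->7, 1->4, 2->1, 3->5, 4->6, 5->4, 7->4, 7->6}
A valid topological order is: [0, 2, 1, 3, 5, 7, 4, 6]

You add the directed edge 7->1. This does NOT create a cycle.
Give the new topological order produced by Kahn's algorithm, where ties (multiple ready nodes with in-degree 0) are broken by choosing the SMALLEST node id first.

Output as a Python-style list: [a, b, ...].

Old toposort: [0, 2, 1, 3, 5, 7, 4, 6]
Added edge: 7->1
Position of 7 (5) > position of 1 (2). Must reorder: 7 must now come before 1.
Run Kahn's algorithm (break ties by smallest node id):
  initial in-degrees: [0, 2, 0, 0, 3, 1, 2, 1]
  ready (indeg=0): [0, 2, 3]
  pop 0: indeg[7]->0 | ready=[2, 3, 7] | order so far=[0]
  pop 2: indeg[1]->1 | ready=[3, 7] | order so far=[0, 2]
  pop 3: indeg[5]->0 | ready=[5, 7] | order so far=[0, 2, 3]
  pop 5: indeg[4]->2 | ready=[7] | order so far=[0, 2, 3, 5]
  pop 7: indeg[1]->0; indeg[4]->1; indeg[6]->1 | ready=[1] | order so far=[0, 2, 3, 5, 7]
  pop 1: indeg[4]->0 | ready=[4] | order so far=[0, 2, 3, 5, 7, 1]
  pop 4: indeg[6]->0 | ready=[6] | order so far=[0, 2, 3, 5, 7, 1, 4]
  pop 6: no out-edges | ready=[] | order so far=[0, 2, 3, 5, 7, 1, 4, 6]
  Result: [0, 2, 3, 5, 7, 1, 4, 6]

Answer: [0, 2, 3, 5, 7, 1, 4, 6]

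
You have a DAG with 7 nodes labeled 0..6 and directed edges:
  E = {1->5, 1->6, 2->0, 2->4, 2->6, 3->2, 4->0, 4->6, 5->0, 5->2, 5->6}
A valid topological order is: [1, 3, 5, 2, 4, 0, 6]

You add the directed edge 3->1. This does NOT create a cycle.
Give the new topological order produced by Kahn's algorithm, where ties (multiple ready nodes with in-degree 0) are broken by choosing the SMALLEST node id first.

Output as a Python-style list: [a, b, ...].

Old toposort: [1, 3, 5, 2, 4, 0, 6]
Added edge: 3->1
Position of 3 (1) > position of 1 (0). Must reorder: 3 must now come before 1.
Run Kahn's algorithm (break ties by smallest node id):
  initial in-degrees: [3, 1, 2, 0, 1, 1, 4]
  ready (indeg=0): [3]
  pop 3: indeg[1]->0; indeg[2]->1 | ready=[1] | order so far=[3]
  pop 1: indeg[5]->0; indeg[6]->3 | ready=[5] | order so far=[3, 1]
  pop 5: indeg[0]->2; indeg[2]->0; indeg[6]->2 | ready=[2] | order so far=[3, 1, 5]
  pop 2: indeg[0]->1; indeg[4]->0; indeg[6]->1 | ready=[4] | order so far=[3, 1, 5, 2]
  pop 4: indeg[0]->0; indeg[6]->0 | ready=[0, 6] | order so far=[3, 1, 5, 2, 4]
  pop 0: no out-edges | ready=[6] | order so far=[3, 1, 5, 2, 4, 0]
  pop 6: no out-edges | ready=[] | order so far=[3, 1, 5, 2, 4, 0, 6]
  Result: [3, 1, 5, 2, 4, 0, 6]

Answer: [3, 1, 5, 2, 4, 0, 6]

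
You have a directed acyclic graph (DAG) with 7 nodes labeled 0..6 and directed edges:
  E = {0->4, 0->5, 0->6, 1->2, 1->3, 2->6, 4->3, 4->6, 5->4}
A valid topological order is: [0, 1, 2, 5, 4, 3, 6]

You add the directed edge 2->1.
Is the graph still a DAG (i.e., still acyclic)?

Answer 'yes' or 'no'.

Given toposort: [0, 1, 2, 5, 4, 3, 6]
Position of 2: index 2; position of 1: index 1
New edge 2->1: backward (u after v in old order)
Backward edge: old toposort is now invalid. Check if this creates a cycle.
Does 1 already reach 2? Reachable from 1: [1, 2, 3, 6]. YES -> cycle!
Still a DAG? no

Answer: no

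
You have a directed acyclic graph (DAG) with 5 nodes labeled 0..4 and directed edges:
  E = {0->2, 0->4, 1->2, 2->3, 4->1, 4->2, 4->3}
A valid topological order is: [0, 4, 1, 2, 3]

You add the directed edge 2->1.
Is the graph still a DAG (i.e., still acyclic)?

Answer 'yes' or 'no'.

Given toposort: [0, 4, 1, 2, 3]
Position of 2: index 3; position of 1: index 2
New edge 2->1: backward (u after v in old order)
Backward edge: old toposort is now invalid. Check if this creates a cycle.
Does 1 already reach 2? Reachable from 1: [1, 2, 3]. YES -> cycle!
Still a DAG? no

Answer: no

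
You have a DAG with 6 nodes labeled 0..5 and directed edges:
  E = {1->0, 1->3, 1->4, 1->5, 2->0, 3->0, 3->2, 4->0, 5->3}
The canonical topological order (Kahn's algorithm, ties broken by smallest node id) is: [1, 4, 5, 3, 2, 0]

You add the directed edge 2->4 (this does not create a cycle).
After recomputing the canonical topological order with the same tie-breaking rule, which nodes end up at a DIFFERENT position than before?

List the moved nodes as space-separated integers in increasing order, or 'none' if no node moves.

Answer: 2 3 4 5

Derivation:
Old toposort: [1, 4, 5, 3, 2, 0]
Added edge 2->4
Recompute Kahn (smallest-id tiebreak):
  initial in-degrees: [4, 0, 1, 2, 2, 1]
  ready (indeg=0): [1]
  pop 1: indeg[0]->3; indeg[3]->1; indeg[4]->1; indeg[5]->0 | ready=[5] | order so far=[1]
  pop 5: indeg[3]->0 | ready=[3] | order so far=[1, 5]
  pop 3: indeg[0]->2; indeg[2]->0 | ready=[2] | order so far=[1, 5, 3]
  pop 2: indeg[0]->1; indeg[4]->0 | ready=[4] | order so far=[1, 5, 3, 2]
  pop 4: indeg[0]->0 | ready=[0] | order so far=[1, 5, 3, 2, 4]
  pop 0: no out-edges | ready=[] | order so far=[1, 5, 3, 2, 4, 0]
New canonical toposort: [1, 5, 3, 2, 4, 0]
Compare positions:
  Node 0: index 5 -> 5 (same)
  Node 1: index 0 -> 0 (same)
  Node 2: index 4 -> 3 (moved)
  Node 3: index 3 -> 2 (moved)
  Node 4: index 1 -> 4 (moved)
  Node 5: index 2 -> 1 (moved)
Nodes that changed position: 2 3 4 5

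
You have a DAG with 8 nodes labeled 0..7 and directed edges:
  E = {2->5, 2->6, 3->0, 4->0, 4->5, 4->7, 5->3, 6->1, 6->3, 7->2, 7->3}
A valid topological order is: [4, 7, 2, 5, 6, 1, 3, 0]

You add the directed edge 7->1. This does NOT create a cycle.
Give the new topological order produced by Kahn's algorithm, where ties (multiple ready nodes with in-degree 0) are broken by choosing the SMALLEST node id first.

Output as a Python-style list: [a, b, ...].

Old toposort: [4, 7, 2, 5, 6, 1, 3, 0]
Added edge: 7->1
Position of 7 (1) < position of 1 (5). Old order still valid.
Run Kahn's algorithm (break ties by smallest node id):
  initial in-degrees: [2, 2, 1, 3, 0, 2, 1, 1]
  ready (indeg=0): [4]
  pop 4: indeg[0]->1; indeg[5]->1; indeg[7]->0 | ready=[7] | order so far=[4]
  pop 7: indeg[1]->1; indeg[2]->0; indeg[3]->2 | ready=[2] | order so far=[4, 7]
  pop 2: indeg[5]->0; indeg[6]->0 | ready=[5, 6] | order so far=[4, 7, 2]
  pop 5: indeg[3]->1 | ready=[6] | order so far=[4, 7, 2, 5]
  pop 6: indeg[1]->0; indeg[3]->0 | ready=[1, 3] | order so far=[4, 7, 2, 5, 6]
  pop 1: no out-edges | ready=[3] | order so far=[4, 7, 2, 5, 6, 1]
  pop 3: indeg[0]->0 | ready=[0] | order so far=[4, 7, 2, 5, 6, 1, 3]
  pop 0: no out-edges | ready=[] | order so far=[4, 7, 2, 5, 6, 1, 3, 0]
  Result: [4, 7, 2, 5, 6, 1, 3, 0]

Answer: [4, 7, 2, 5, 6, 1, 3, 0]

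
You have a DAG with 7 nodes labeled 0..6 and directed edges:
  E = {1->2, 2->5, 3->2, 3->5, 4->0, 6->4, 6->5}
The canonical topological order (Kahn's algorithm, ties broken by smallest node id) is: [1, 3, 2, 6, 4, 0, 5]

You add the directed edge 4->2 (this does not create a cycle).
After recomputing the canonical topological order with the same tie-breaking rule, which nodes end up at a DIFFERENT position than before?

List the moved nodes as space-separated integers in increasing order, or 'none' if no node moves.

Answer: 0 2 4 6

Derivation:
Old toposort: [1, 3, 2, 6, 4, 0, 5]
Added edge 4->2
Recompute Kahn (smallest-id tiebreak):
  initial in-degrees: [1, 0, 3, 0, 1, 3, 0]
  ready (indeg=0): [1, 3, 6]
  pop 1: indeg[2]->2 | ready=[3, 6] | order so far=[1]
  pop 3: indeg[2]->1; indeg[5]->2 | ready=[6] | order so far=[1, 3]
  pop 6: indeg[4]->0; indeg[5]->1 | ready=[4] | order so far=[1, 3, 6]
  pop 4: indeg[0]->0; indeg[2]->0 | ready=[0, 2] | order so far=[1, 3, 6, 4]
  pop 0: no out-edges | ready=[2] | order so far=[1, 3, 6, 4, 0]
  pop 2: indeg[5]->0 | ready=[5] | order so far=[1, 3, 6, 4, 0, 2]
  pop 5: no out-edges | ready=[] | order so far=[1, 3, 6, 4, 0, 2, 5]
New canonical toposort: [1, 3, 6, 4, 0, 2, 5]
Compare positions:
  Node 0: index 5 -> 4 (moved)
  Node 1: index 0 -> 0 (same)
  Node 2: index 2 -> 5 (moved)
  Node 3: index 1 -> 1 (same)
  Node 4: index 4 -> 3 (moved)
  Node 5: index 6 -> 6 (same)
  Node 6: index 3 -> 2 (moved)
Nodes that changed position: 0 2 4 6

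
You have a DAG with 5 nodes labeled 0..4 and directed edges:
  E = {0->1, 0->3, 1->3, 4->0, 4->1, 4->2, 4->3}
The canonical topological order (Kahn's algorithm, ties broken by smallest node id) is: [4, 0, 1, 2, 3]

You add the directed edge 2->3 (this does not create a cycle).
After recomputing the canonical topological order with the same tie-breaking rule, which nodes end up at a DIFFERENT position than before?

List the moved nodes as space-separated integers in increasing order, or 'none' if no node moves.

Answer: none

Derivation:
Old toposort: [4, 0, 1, 2, 3]
Added edge 2->3
Recompute Kahn (smallest-id tiebreak):
  initial in-degrees: [1, 2, 1, 4, 0]
  ready (indeg=0): [4]
  pop 4: indeg[0]->0; indeg[1]->1; indeg[2]->0; indeg[3]->3 | ready=[0, 2] | order so far=[4]
  pop 0: indeg[1]->0; indeg[3]->2 | ready=[1, 2] | order so far=[4, 0]
  pop 1: indeg[3]->1 | ready=[2] | order so far=[4, 0, 1]
  pop 2: indeg[3]->0 | ready=[3] | order so far=[4, 0, 1, 2]
  pop 3: no out-edges | ready=[] | order so far=[4, 0, 1, 2, 3]
New canonical toposort: [4, 0, 1, 2, 3]
Compare positions:
  Node 0: index 1 -> 1 (same)
  Node 1: index 2 -> 2 (same)
  Node 2: index 3 -> 3 (same)
  Node 3: index 4 -> 4 (same)
  Node 4: index 0 -> 0 (same)
Nodes that changed position: none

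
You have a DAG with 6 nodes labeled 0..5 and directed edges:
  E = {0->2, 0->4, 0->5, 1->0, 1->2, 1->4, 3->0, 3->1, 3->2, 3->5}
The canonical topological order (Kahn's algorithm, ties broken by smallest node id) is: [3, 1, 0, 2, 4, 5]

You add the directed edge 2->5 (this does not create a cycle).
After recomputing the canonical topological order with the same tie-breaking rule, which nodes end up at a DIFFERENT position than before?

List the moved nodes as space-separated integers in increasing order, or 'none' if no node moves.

Answer: none

Derivation:
Old toposort: [3, 1, 0, 2, 4, 5]
Added edge 2->5
Recompute Kahn (smallest-id tiebreak):
  initial in-degrees: [2, 1, 3, 0, 2, 3]
  ready (indeg=0): [3]
  pop 3: indeg[0]->1; indeg[1]->0; indeg[2]->2; indeg[5]->2 | ready=[1] | order so far=[3]
  pop 1: indeg[0]->0; indeg[2]->1; indeg[4]->1 | ready=[0] | order so far=[3, 1]
  pop 0: indeg[2]->0; indeg[4]->0; indeg[5]->1 | ready=[2, 4] | order so far=[3, 1, 0]
  pop 2: indeg[5]->0 | ready=[4, 5] | order so far=[3, 1, 0, 2]
  pop 4: no out-edges | ready=[5] | order so far=[3, 1, 0, 2, 4]
  pop 5: no out-edges | ready=[] | order so far=[3, 1, 0, 2, 4, 5]
New canonical toposort: [3, 1, 0, 2, 4, 5]
Compare positions:
  Node 0: index 2 -> 2 (same)
  Node 1: index 1 -> 1 (same)
  Node 2: index 3 -> 3 (same)
  Node 3: index 0 -> 0 (same)
  Node 4: index 4 -> 4 (same)
  Node 5: index 5 -> 5 (same)
Nodes that changed position: none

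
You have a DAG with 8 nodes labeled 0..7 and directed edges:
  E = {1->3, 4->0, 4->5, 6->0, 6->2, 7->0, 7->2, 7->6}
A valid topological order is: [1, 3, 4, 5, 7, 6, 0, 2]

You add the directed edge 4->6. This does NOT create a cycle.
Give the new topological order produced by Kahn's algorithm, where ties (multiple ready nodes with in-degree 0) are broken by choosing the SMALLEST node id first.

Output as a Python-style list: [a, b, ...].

Answer: [1, 3, 4, 5, 7, 6, 0, 2]

Derivation:
Old toposort: [1, 3, 4, 5, 7, 6, 0, 2]
Added edge: 4->6
Position of 4 (2) < position of 6 (5). Old order still valid.
Run Kahn's algorithm (break ties by smallest node id):
  initial in-degrees: [3, 0, 2, 1, 0, 1, 2, 0]
  ready (indeg=0): [1, 4, 7]
  pop 1: indeg[3]->0 | ready=[3, 4, 7] | order so far=[1]
  pop 3: no out-edges | ready=[4, 7] | order so far=[1, 3]
  pop 4: indeg[0]->2; indeg[5]->0; indeg[6]->1 | ready=[5, 7] | order so far=[1, 3, 4]
  pop 5: no out-edges | ready=[7] | order so far=[1, 3, 4, 5]
  pop 7: indeg[0]->1; indeg[2]->1; indeg[6]->0 | ready=[6] | order so far=[1, 3, 4, 5, 7]
  pop 6: indeg[0]->0; indeg[2]->0 | ready=[0, 2] | order so far=[1, 3, 4, 5, 7, 6]
  pop 0: no out-edges | ready=[2] | order so far=[1, 3, 4, 5, 7, 6, 0]
  pop 2: no out-edges | ready=[] | order so far=[1, 3, 4, 5, 7, 6, 0, 2]
  Result: [1, 3, 4, 5, 7, 6, 0, 2]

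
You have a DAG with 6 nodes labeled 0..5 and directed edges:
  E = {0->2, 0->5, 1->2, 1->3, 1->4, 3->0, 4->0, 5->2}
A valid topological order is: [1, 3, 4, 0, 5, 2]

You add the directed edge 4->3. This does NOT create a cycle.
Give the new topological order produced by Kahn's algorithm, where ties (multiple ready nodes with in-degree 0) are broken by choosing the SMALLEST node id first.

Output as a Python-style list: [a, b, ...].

Answer: [1, 4, 3, 0, 5, 2]

Derivation:
Old toposort: [1, 3, 4, 0, 5, 2]
Added edge: 4->3
Position of 4 (2) > position of 3 (1). Must reorder: 4 must now come before 3.
Run Kahn's algorithm (break ties by smallest node id):
  initial in-degrees: [2, 0, 3, 2, 1, 1]
  ready (indeg=0): [1]
  pop 1: indeg[2]->2; indeg[3]->1; indeg[4]->0 | ready=[4] | order so far=[1]
  pop 4: indeg[0]->1; indeg[3]->0 | ready=[3] | order so far=[1, 4]
  pop 3: indeg[0]->0 | ready=[0] | order so far=[1, 4, 3]
  pop 0: indeg[2]->1; indeg[5]->0 | ready=[5] | order so far=[1, 4, 3, 0]
  pop 5: indeg[2]->0 | ready=[2] | order so far=[1, 4, 3, 0, 5]
  pop 2: no out-edges | ready=[] | order so far=[1, 4, 3, 0, 5, 2]
  Result: [1, 4, 3, 0, 5, 2]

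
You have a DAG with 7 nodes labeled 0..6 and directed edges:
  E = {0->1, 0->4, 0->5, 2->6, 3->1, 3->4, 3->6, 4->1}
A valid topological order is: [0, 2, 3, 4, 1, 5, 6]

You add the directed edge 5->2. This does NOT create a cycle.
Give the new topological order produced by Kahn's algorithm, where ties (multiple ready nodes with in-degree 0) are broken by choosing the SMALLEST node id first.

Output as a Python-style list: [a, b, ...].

Answer: [0, 3, 4, 1, 5, 2, 6]

Derivation:
Old toposort: [0, 2, 3, 4, 1, 5, 6]
Added edge: 5->2
Position of 5 (5) > position of 2 (1). Must reorder: 5 must now come before 2.
Run Kahn's algorithm (break ties by smallest node id):
  initial in-degrees: [0, 3, 1, 0, 2, 1, 2]
  ready (indeg=0): [0, 3]
  pop 0: indeg[1]->2; indeg[4]->1; indeg[5]->0 | ready=[3, 5] | order so far=[0]
  pop 3: indeg[1]->1; indeg[4]->0; indeg[6]->1 | ready=[4, 5] | order so far=[0, 3]
  pop 4: indeg[1]->0 | ready=[1, 5] | order so far=[0, 3, 4]
  pop 1: no out-edges | ready=[5] | order so far=[0, 3, 4, 1]
  pop 5: indeg[2]->0 | ready=[2] | order so far=[0, 3, 4, 1, 5]
  pop 2: indeg[6]->0 | ready=[6] | order so far=[0, 3, 4, 1, 5, 2]
  pop 6: no out-edges | ready=[] | order so far=[0, 3, 4, 1, 5, 2, 6]
  Result: [0, 3, 4, 1, 5, 2, 6]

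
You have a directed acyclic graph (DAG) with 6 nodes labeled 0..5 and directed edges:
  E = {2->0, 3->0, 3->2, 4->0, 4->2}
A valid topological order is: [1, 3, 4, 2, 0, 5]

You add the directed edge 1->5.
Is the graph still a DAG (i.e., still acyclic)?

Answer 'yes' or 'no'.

Answer: yes

Derivation:
Given toposort: [1, 3, 4, 2, 0, 5]
Position of 1: index 0; position of 5: index 5
New edge 1->5: forward
Forward edge: respects the existing order. Still a DAG, same toposort still valid.
Still a DAG? yes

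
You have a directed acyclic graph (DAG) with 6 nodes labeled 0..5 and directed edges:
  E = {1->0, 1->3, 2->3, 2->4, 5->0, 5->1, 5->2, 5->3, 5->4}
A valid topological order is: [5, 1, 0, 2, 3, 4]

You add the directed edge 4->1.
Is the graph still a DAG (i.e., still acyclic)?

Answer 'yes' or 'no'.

Answer: yes

Derivation:
Given toposort: [5, 1, 0, 2, 3, 4]
Position of 4: index 5; position of 1: index 1
New edge 4->1: backward (u after v in old order)
Backward edge: old toposort is now invalid. Check if this creates a cycle.
Does 1 already reach 4? Reachable from 1: [0, 1, 3]. NO -> still a DAG (reorder needed).
Still a DAG? yes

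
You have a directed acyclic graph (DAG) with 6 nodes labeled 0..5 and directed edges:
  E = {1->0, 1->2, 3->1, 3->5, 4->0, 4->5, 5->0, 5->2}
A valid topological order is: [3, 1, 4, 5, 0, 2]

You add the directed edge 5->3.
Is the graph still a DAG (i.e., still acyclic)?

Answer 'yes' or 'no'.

Given toposort: [3, 1, 4, 5, 0, 2]
Position of 5: index 3; position of 3: index 0
New edge 5->3: backward (u after v in old order)
Backward edge: old toposort is now invalid. Check if this creates a cycle.
Does 3 already reach 5? Reachable from 3: [0, 1, 2, 3, 5]. YES -> cycle!
Still a DAG? no

Answer: no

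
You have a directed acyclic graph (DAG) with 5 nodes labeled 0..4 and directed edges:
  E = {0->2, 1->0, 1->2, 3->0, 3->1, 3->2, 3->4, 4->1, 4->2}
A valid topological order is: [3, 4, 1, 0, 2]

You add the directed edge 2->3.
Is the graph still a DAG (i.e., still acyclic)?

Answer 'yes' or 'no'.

Answer: no

Derivation:
Given toposort: [3, 4, 1, 0, 2]
Position of 2: index 4; position of 3: index 0
New edge 2->3: backward (u after v in old order)
Backward edge: old toposort is now invalid. Check if this creates a cycle.
Does 3 already reach 2? Reachable from 3: [0, 1, 2, 3, 4]. YES -> cycle!
Still a DAG? no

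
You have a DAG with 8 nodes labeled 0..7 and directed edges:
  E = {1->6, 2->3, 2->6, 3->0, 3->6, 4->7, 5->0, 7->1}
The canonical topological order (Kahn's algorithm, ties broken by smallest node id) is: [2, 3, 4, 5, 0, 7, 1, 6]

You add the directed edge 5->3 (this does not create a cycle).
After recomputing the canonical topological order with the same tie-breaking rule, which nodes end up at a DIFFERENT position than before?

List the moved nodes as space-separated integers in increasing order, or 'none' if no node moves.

Old toposort: [2, 3, 4, 5, 0, 7, 1, 6]
Added edge 5->3
Recompute Kahn (smallest-id tiebreak):
  initial in-degrees: [2, 1, 0, 2, 0, 0, 3, 1]
  ready (indeg=0): [2, 4, 5]
  pop 2: indeg[3]->1; indeg[6]->2 | ready=[4, 5] | order so far=[2]
  pop 4: indeg[7]->0 | ready=[5, 7] | order so far=[2, 4]
  pop 5: indeg[0]->1; indeg[3]->0 | ready=[3, 7] | order so far=[2, 4, 5]
  pop 3: indeg[0]->0; indeg[6]->1 | ready=[0, 7] | order so far=[2, 4, 5, 3]
  pop 0: no out-edges | ready=[7] | order so far=[2, 4, 5, 3, 0]
  pop 7: indeg[1]->0 | ready=[1] | order so far=[2, 4, 5, 3, 0, 7]
  pop 1: indeg[6]->0 | ready=[6] | order so far=[2, 4, 5, 3, 0, 7, 1]
  pop 6: no out-edges | ready=[] | order so far=[2, 4, 5, 3, 0, 7, 1, 6]
New canonical toposort: [2, 4, 5, 3, 0, 7, 1, 6]
Compare positions:
  Node 0: index 4 -> 4 (same)
  Node 1: index 6 -> 6 (same)
  Node 2: index 0 -> 0 (same)
  Node 3: index 1 -> 3 (moved)
  Node 4: index 2 -> 1 (moved)
  Node 5: index 3 -> 2 (moved)
  Node 6: index 7 -> 7 (same)
  Node 7: index 5 -> 5 (same)
Nodes that changed position: 3 4 5

Answer: 3 4 5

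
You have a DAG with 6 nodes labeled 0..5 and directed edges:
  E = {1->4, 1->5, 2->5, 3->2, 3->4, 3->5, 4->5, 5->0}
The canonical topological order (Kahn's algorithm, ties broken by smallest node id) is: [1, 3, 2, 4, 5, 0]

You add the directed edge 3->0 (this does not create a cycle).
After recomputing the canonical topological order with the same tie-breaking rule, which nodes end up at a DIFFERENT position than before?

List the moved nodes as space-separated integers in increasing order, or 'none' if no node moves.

Answer: none

Derivation:
Old toposort: [1, 3, 2, 4, 5, 0]
Added edge 3->0
Recompute Kahn (smallest-id tiebreak):
  initial in-degrees: [2, 0, 1, 0, 2, 4]
  ready (indeg=0): [1, 3]
  pop 1: indeg[4]->1; indeg[5]->3 | ready=[3] | order so far=[1]
  pop 3: indeg[0]->1; indeg[2]->0; indeg[4]->0; indeg[5]->2 | ready=[2, 4] | order so far=[1, 3]
  pop 2: indeg[5]->1 | ready=[4] | order so far=[1, 3, 2]
  pop 4: indeg[5]->0 | ready=[5] | order so far=[1, 3, 2, 4]
  pop 5: indeg[0]->0 | ready=[0] | order so far=[1, 3, 2, 4, 5]
  pop 0: no out-edges | ready=[] | order so far=[1, 3, 2, 4, 5, 0]
New canonical toposort: [1, 3, 2, 4, 5, 0]
Compare positions:
  Node 0: index 5 -> 5 (same)
  Node 1: index 0 -> 0 (same)
  Node 2: index 2 -> 2 (same)
  Node 3: index 1 -> 1 (same)
  Node 4: index 3 -> 3 (same)
  Node 5: index 4 -> 4 (same)
Nodes that changed position: none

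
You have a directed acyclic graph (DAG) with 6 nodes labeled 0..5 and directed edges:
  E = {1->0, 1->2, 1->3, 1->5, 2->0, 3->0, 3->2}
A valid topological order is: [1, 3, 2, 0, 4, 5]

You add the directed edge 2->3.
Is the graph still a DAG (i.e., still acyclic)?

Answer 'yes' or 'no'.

Answer: no

Derivation:
Given toposort: [1, 3, 2, 0, 4, 5]
Position of 2: index 2; position of 3: index 1
New edge 2->3: backward (u after v in old order)
Backward edge: old toposort is now invalid. Check if this creates a cycle.
Does 3 already reach 2? Reachable from 3: [0, 2, 3]. YES -> cycle!
Still a DAG? no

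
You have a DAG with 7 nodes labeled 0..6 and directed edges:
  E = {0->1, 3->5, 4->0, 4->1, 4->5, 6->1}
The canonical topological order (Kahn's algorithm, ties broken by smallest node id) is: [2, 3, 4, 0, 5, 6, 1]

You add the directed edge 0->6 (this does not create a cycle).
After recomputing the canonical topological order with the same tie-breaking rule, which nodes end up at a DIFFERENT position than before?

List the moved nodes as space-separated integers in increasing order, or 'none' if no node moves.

Old toposort: [2, 3, 4, 0, 5, 6, 1]
Added edge 0->6
Recompute Kahn (smallest-id tiebreak):
  initial in-degrees: [1, 3, 0, 0, 0, 2, 1]
  ready (indeg=0): [2, 3, 4]
  pop 2: no out-edges | ready=[3, 4] | order so far=[2]
  pop 3: indeg[5]->1 | ready=[4] | order so far=[2, 3]
  pop 4: indeg[0]->0; indeg[1]->2; indeg[5]->0 | ready=[0, 5] | order so far=[2, 3, 4]
  pop 0: indeg[1]->1; indeg[6]->0 | ready=[5, 6] | order so far=[2, 3, 4, 0]
  pop 5: no out-edges | ready=[6] | order so far=[2, 3, 4, 0, 5]
  pop 6: indeg[1]->0 | ready=[1] | order so far=[2, 3, 4, 0, 5, 6]
  pop 1: no out-edges | ready=[] | order so far=[2, 3, 4, 0, 5, 6, 1]
New canonical toposort: [2, 3, 4, 0, 5, 6, 1]
Compare positions:
  Node 0: index 3 -> 3 (same)
  Node 1: index 6 -> 6 (same)
  Node 2: index 0 -> 0 (same)
  Node 3: index 1 -> 1 (same)
  Node 4: index 2 -> 2 (same)
  Node 5: index 4 -> 4 (same)
  Node 6: index 5 -> 5 (same)
Nodes that changed position: none

Answer: none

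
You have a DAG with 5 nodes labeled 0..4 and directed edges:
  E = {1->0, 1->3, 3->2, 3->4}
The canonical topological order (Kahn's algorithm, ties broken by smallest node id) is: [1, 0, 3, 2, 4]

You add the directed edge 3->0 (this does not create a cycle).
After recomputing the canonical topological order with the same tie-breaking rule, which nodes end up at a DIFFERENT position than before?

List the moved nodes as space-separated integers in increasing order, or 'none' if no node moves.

Old toposort: [1, 0, 3, 2, 4]
Added edge 3->0
Recompute Kahn (smallest-id tiebreak):
  initial in-degrees: [2, 0, 1, 1, 1]
  ready (indeg=0): [1]
  pop 1: indeg[0]->1; indeg[3]->0 | ready=[3] | order so far=[1]
  pop 3: indeg[0]->0; indeg[2]->0; indeg[4]->0 | ready=[0, 2, 4] | order so far=[1, 3]
  pop 0: no out-edges | ready=[2, 4] | order so far=[1, 3, 0]
  pop 2: no out-edges | ready=[4] | order so far=[1, 3, 0, 2]
  pop 4: no out-edges | ready=[] | order so far=[1, 3, 0, 2, 4]
New canonical toposort: [1, 3, 0, 2, 4]
Compare positions:
  Node 0: index 1 -> 2 (moved)
  Node 1: index 0 -> 0 (same)
  Node 2: index 3 -> 3 (same)
  Node 3: index 2 -> 1 (moved)
  Node 4: index 4 -> 4 (same)
Nodes that changed position: 0 3

Answer: 0 3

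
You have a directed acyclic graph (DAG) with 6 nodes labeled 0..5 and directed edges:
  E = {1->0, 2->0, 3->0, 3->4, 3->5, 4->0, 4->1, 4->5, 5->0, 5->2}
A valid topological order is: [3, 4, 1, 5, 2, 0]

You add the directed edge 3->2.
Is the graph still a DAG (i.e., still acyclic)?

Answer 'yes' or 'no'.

Given toposort: [3, 4, 1, 5, 2, 0]
Position of 3: index 0; position of 2: index 4
New edge 3->2: forward
Forward edge: respects the existing order. Still a DAG, same toposort still valid.
Still a DAG? yes

Answer: yes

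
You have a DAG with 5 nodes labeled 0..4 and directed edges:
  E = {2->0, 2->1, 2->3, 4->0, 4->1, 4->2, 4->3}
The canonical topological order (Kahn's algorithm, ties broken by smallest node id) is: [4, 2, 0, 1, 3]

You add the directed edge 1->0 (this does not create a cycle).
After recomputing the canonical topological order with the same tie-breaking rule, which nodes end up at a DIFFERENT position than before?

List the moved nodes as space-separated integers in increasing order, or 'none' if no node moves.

Answer: 0 1

Derivation:
Old toposort: [4, 2, 0, 1, 3]
Added edge 1->0
Recompute Kahn (smallest-id tiebreak):
  initial in-degrees: [3, 2, 1, 2, 0]
  ready (indeg=0): [4]
  pop 4: indeg[0]->2; indeg[1]->1; indeg[2]->0; indeg[3]->1 | ready=[2] | order so far=[4]
  pop 2: indeg[0]->1; indeg[1]->0; indeg[3]->0 | ready=[1, 3] | order so far=[4, 2]
  pop 1: indeg[0]->0 | ready=[0, 3] | order so far=[4, 2, 1]
  pop 0: no out-edges | ready=[3] | order so far=[4, 2, 1, 0]
  pop 3: no out-edges | ready=[] | order so far=[4, 2, 1, 0, 3]
New canonical toposort: [4, 2, 1, 0, 3]
Compare positions:
  Node 0: index 2 -> 3 (moved)
  Node 1: index 3 -> 2 (moved)
  Node 2: index 1 -> 1 (same)
  Node 3: index 4 -> 4 (same)
  Node 4: index 0 -> 0 (same)
Nodes that changed position: 0 1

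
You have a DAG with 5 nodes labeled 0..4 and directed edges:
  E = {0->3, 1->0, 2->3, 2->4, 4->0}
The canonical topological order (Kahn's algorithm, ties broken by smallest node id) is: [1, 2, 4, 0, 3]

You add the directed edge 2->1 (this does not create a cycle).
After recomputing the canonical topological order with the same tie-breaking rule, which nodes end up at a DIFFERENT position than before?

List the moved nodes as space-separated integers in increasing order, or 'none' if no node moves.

Answer: 1 2

Derivation:
Old toposort: [1, 2, 4, 0, 3]
Added edge 2->1
Recompute Kahn (smallest-id tiebreak):
  initial in-degrees: [2, 1, 0, 2, 1]
  ready (indeg=0): [2]
  pop 2: indeg[1]->0; indeg[3]->1; indeg[4]->0 | ready=[1, 4] | order so far=[2]
  pop 1: indeg[0]->1 | ready=[4] | order so far=[2, 1]
  pop 4: indeg[0]->0 | ready=[0] | order so far=[2, 1, 4]
  pop 0: indeg[3]->0 | ready=[3] | order so far=[2, 1, 4, 0]
  pop 3: no out-edges | ready=[] | order so far=[2, 1, 4, 0, 3]
New canonical toposort: [2, 1, 4, 0, 3]
Compare positions:
  Node 0: index 3 -> 3 (same)
  Node 1: index 0 -> 1 (moved)
  Node 2: index 1 -> 0 (moved)
  Node 3: index 4 -> 4 (same)
  Node 4: index 2 -> 2 (same)
Nodes that changed position: 1 2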